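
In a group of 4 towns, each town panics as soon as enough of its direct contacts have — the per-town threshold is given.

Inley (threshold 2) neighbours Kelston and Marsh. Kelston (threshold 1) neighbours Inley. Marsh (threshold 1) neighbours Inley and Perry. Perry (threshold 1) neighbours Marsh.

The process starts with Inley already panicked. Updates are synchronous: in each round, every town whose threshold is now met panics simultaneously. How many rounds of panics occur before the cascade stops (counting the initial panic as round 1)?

Round 1 — Inley panics (initial).
Round 2 — checking thresholds:
  Kelston: 1 of 1 neighbours ≥ 1, panics.
  Marsh: 1 of 2 neighbours ≥ 1, panics.
Round 3 — checking thresholds:
  Perry: 1 of 1 neighbours ≥ 1, panics.
Round 4 — no new panics; cascade stops.

3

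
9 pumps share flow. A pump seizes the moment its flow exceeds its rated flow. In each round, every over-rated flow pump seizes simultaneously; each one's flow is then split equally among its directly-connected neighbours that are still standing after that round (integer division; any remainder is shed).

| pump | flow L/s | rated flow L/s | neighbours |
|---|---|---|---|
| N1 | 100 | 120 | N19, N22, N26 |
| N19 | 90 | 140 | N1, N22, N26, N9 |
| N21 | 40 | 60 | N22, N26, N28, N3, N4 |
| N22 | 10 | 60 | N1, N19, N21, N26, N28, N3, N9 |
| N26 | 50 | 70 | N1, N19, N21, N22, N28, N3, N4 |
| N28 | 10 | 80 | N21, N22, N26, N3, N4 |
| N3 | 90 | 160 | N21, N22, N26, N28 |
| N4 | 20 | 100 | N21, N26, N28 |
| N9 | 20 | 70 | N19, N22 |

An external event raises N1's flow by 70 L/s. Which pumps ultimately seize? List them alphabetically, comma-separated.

Round 1 — N1 at 170 > 120. N1 seizes.
  N1 sheds 170 L/s to N19, N22, N26: 56 each (2 lost).
    N19: 90+56 = 146 > 140
    N22: 10+56 = 66 > 60
    N26: 50+56 = 106 > 70
Round 2 — N19, N22, N26 seize.
  N19 sheds 146 L/s to N9: 146 each.
    N9: 20+146 = 166 > 70
  N22 sheds 66 L/s to N21, N28, N3, N9: 16 each (2 lost).
    N21: 40+16 = 56 ≤ 60
    N28: 10+16 = 26 ≤ 80
    N3: 90+16 = 106 ≤ 160
    N9: 166+16 = 182 > 70
  N26 sheds 106 L/s to N21, N28, N3, N4: 26 each (2 lost).
    N21: 56+26 = 82 > 60
    N28: 26+26 = 52 ≤ 80
    N3: 106+26 = 132 ≤ 160
    N4: 20+26 = 46 ≤ 100
Round 3 — N21, N9 seize.
  N21 sheds 82 L/s to N28, N3, N4: 27 each (1 lost).
    N28: 52+27 = 79 ≤ 80
    N3: 132+27 = 159 ≤ 160
    N4: 46+27 = 73 ≤ 100
  N9 sheds 182 L/s: no online neighbours, lost.
No further seizures.

N1, N19, N21, N22, N26, N9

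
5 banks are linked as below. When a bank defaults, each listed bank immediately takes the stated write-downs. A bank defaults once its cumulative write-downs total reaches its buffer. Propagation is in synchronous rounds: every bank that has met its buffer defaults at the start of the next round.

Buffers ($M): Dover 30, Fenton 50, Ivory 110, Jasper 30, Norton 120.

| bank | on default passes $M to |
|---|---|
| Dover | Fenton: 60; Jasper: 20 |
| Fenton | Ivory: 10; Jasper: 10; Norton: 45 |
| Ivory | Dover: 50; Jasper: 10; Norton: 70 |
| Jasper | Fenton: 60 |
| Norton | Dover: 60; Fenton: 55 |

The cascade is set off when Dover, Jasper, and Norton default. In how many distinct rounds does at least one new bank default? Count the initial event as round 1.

2

Round 1 — Dover, Jasper, Norton default (initial).
  Fenton: +60+60+55 → 175 ≥ 50
Round 2 — Fenton defaults.
  Ivory: +10 → 10 < 110
No further defaults.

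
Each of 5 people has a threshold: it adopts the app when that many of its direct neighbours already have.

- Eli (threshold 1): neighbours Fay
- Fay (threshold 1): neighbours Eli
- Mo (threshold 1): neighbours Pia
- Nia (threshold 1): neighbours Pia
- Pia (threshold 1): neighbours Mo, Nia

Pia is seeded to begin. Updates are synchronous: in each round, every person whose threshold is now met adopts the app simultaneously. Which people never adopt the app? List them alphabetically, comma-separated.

Eli, Fay

Round 1 — Pia adopts the app (initial).
Round 2 — checking thresholds:
  Mo: 1 of 1 neighbours ≥ 1, adopts the app.
  Nia: 1 of 1 neighbours ≥ 1, adopts the app.
Round 3 — no new adoptions; cascade stops.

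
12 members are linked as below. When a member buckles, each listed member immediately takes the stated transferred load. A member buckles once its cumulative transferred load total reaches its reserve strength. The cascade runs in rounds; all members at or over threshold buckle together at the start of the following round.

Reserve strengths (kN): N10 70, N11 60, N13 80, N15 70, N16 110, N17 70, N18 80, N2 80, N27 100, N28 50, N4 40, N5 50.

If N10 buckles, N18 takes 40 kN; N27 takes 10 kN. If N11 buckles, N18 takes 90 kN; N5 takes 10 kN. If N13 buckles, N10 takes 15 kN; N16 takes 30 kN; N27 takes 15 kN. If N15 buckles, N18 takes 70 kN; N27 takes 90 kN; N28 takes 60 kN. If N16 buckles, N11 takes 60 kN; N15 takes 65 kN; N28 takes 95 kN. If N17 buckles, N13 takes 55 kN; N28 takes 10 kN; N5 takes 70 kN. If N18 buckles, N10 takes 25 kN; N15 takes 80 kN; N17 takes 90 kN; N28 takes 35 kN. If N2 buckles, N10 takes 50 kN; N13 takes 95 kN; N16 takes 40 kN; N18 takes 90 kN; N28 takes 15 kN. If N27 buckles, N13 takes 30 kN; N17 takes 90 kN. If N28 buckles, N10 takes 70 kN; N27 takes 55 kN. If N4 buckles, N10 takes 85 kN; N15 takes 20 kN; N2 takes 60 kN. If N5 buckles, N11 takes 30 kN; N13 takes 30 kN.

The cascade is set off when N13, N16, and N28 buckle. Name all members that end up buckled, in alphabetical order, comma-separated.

N10, N11, N13, N15, N16, N17, N18, N27, N28, N5

Round 1 — N13, N16, N28 buckle (initial).
  N10: +15+70 → 85 ≥ 70
  N11: +60 → 60 ≥ 60
  N15: +65 → 65 < 70
  N27: +15+55 → 70 < 100
Round 2 — N10, N11 buckle.
  N18: +40+90 → 130 ≥ 80
  N27: +10 → 80 < 100
  N5: +10 → 10 < 50
Round 3 — N18 buckles.
  N15: +80 → 145 ≥ 70
  N17: +90 → 90 ≥ 70
Round 4 — N15, N17 buckle.
  N27: +90 → 170 ≥ 100
  N5: +70 → 80 ≥ 50
Round 5 — N27, N5 buckle.
No further bucklings.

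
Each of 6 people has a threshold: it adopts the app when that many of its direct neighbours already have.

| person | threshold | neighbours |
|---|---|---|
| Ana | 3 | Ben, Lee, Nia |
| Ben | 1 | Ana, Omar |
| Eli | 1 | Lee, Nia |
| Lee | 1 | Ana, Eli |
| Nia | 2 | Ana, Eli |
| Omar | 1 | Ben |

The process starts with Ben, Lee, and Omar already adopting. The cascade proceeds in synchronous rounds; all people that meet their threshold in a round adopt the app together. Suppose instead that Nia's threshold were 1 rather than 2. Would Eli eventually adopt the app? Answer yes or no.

With Nia's threshold at 1:
Round 1 — Ben, Lee, Omar adopt the app (initial).
Round 2 — checking thresholds:
  Ana: 2 of 3 neighbours < 3, below threshold.
  Eli: 1 of 2 neighbours ≥ 1, adopts the app.
Round 3 — checking thresholds:
  Ana: 2 of 3 neighbours < 3, below threshold.
  Nia: 1 of 2 neighbours ≥ 1, adopts the app.
Round 4 — checking thresholds:
  Ana: 3 of 3 neighbours ≥ 3, adopts the app.
Round 5 — no new adoptions; cascade stops.

yes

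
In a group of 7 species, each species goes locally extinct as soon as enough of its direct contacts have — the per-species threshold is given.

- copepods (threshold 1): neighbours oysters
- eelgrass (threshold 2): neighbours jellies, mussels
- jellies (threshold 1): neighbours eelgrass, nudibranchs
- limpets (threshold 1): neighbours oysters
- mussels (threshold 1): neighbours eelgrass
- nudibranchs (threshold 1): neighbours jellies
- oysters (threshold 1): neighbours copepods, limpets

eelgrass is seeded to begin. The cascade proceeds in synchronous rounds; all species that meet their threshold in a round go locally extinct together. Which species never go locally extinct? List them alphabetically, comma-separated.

Round 1 — eelgrass goes locally extinct (initial).
Round 2 — checking thresholds:
  jellies: 1 of 2 neighbours ≥ 1, goes locally extinct.
  mussels: 1 of 1 neighbours ≥ 1, goes locally extinct.
Round 3 — checking thresholds:
  nudibranchs: 1 of 1 neighbours ≥ 1, goes locally extinct.
Round 4 — no new extinctions; cascade stops.

copepods, limpets, oysters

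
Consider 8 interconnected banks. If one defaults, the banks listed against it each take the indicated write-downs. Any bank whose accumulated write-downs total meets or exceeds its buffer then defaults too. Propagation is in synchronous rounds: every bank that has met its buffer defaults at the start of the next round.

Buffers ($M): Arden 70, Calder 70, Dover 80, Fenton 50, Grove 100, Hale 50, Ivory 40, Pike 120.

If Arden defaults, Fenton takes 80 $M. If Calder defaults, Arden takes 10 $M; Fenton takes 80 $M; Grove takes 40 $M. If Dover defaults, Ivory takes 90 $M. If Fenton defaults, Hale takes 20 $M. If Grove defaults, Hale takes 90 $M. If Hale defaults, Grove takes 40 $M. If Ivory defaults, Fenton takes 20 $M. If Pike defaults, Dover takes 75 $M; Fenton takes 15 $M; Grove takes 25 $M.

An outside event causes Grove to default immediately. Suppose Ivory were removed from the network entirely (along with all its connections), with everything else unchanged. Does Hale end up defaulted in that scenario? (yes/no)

With Ivory removed:
Round 1 — Grove defaults (initial).
  Hale: +90 → 90 ≥ 50
Round 2 — Hale defaults.
No further defaults.

yes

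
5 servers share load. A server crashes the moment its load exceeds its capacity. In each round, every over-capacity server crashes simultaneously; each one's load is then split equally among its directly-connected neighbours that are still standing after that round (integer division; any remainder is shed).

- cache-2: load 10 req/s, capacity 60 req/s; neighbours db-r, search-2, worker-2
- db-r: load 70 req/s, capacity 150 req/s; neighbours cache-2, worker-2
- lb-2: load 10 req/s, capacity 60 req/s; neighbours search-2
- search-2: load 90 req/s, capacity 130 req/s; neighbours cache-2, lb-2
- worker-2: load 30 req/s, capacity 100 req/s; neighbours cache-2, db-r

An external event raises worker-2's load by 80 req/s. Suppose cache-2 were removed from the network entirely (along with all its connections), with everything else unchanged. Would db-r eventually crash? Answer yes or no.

yes

With cache-2 removed:
Round 1 — worker-2 at 110 > 100. worker-2 crashes.
  worker-2 sheds 110 req/s to db-r: 110 each.
    db-r: 70+110 = 180 > 150
Round 2 — db-r crashes.
  db-r sheds 180 req/s: no online neighbours, lost.
No further crashes.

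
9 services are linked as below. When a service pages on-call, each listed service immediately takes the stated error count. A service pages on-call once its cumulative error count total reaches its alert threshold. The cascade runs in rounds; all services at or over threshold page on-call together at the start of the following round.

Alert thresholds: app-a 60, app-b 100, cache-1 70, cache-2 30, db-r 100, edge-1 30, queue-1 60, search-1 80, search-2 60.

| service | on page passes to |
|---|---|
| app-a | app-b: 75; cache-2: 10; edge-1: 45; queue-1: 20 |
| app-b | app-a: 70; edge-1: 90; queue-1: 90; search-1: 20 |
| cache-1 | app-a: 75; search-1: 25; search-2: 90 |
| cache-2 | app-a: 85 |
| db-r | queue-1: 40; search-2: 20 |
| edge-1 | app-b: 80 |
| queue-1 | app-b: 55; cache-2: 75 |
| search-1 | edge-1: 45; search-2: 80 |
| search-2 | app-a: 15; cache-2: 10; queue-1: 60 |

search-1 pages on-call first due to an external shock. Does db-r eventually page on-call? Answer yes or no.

Round 1 — search-1 pages on-call (initial).
  edge-1: +45 → 45 ≥ 30
  search-2: +80 → 80 ≥ 60
Round 2 — edge-1, search-2 page on-call.
  app-a: +15 → 15 < 60
  app-b: +80 → 80 < 100
  cache-2: +10 → 10 < 30
  queue-1: +60 → 60 ≥ 60
Round 3 — queue-1 pages on-call.
  app-b: +55 → 135 ≥ 100
  cache-2: +75 → 85 ≥ 30
Round 4 — app-b, cache-2 page on-call.
  app-a: +70+85 → 170 ≥ 60
Round 5 — app-a pages on-call.
No further pages.

no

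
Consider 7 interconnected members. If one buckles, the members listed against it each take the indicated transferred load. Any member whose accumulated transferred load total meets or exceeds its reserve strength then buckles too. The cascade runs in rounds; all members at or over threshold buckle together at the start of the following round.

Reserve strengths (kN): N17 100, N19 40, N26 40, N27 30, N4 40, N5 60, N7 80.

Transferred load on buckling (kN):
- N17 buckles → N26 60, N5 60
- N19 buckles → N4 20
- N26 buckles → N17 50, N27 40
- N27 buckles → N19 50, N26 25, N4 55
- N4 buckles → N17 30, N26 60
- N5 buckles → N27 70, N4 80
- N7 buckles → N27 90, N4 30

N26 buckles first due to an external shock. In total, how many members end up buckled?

Round 1 — N26 buckles (initial).
  N17: +50 → 50 < 100
  N27: +40 → 40 ≥ 30
Round 2 — N27 buckles.
  N19: +50 → 50 ≥ 40
  N4: +55 → 55 ≥ 40
Round 3 — N19, N4 buckle.
  N17: +30 → 80 < 100
No further bucklings.

4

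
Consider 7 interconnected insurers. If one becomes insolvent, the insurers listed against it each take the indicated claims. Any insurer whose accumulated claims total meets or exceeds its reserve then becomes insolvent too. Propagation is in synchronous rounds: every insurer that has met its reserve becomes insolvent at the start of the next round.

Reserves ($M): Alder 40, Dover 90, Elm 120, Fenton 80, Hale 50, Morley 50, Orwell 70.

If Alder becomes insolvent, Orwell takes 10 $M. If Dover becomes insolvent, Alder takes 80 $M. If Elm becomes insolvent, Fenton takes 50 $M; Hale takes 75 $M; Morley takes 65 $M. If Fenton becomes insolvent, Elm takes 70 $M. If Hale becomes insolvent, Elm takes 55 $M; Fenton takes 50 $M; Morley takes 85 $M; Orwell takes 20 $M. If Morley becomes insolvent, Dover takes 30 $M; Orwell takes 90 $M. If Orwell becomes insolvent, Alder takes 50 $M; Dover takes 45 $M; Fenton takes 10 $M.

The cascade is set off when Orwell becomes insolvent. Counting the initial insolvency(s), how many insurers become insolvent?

Round 1 — Orwell becomes insolvent (initial).
  Alder: +50 → 50 ≥ 40
  Dover: +45 → 45 < 90
  Fenton: +10 → 10 < 80
Round 2 — Alder becomes insolvent.
No further insolvencies.

2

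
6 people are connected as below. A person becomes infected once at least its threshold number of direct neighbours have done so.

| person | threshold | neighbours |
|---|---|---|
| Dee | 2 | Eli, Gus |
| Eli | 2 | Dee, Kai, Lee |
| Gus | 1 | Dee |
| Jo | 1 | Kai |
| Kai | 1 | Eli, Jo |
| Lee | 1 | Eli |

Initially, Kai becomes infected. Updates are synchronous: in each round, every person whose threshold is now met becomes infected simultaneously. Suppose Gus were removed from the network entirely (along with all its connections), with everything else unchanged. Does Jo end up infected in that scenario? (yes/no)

yes

With Gus removed:
Round 1 — Kai becomes infected (initial).
Round 2 — checking thresholds:
  Eli: 1 of 3 neighbours < 2, not yet.
  Jo: 1 of 1 neighbours ≥ 1, becomes infected.
Round 3 — no new infections; cascade stops.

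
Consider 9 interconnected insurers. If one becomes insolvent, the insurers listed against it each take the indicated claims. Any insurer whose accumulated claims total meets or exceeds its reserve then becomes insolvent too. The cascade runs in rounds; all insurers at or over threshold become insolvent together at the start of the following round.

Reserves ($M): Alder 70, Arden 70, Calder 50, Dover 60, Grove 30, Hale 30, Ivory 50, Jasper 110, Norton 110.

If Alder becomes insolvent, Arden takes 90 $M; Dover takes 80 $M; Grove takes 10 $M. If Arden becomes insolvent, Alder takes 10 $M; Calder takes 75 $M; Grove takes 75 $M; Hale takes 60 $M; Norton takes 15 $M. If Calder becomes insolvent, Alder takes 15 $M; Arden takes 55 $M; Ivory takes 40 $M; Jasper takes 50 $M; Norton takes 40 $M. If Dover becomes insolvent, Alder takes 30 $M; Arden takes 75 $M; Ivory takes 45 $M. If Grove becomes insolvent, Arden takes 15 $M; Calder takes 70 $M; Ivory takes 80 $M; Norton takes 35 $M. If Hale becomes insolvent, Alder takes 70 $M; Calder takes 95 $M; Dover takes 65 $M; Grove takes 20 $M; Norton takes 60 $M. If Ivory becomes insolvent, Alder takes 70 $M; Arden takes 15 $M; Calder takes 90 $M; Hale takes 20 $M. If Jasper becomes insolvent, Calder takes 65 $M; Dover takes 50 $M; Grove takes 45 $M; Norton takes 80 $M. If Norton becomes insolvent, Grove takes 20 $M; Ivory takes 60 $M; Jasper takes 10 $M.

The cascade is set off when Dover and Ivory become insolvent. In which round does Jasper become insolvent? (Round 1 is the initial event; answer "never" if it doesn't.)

never

Round 1 — Dover, Ivory become insolvent (initial).
  Alder: +30+70 → 100 ≥ 70
  Arden: +75+15 → 90 ≥ 70
  Calder: +90 → 90 ≥ 50
  Hale: +20 → 20 < 30
Round 2 — Alder, Arden, Calder become insolvent.
  Grove: +10+75 → 85 ≥ 30
  Hale: +60 → 80 ≥ 30
  Jasper: +50 → 50 < 110
  Norton: +15+40 → 55 < 110
Round 3 — Grove, Hale become insolvent.
  Norton: +35+60 → 150 ≥ 110
Round 4 — Norton becomes insolvent.
  Jasper: +10 → 60 < 110
No further insolvencies.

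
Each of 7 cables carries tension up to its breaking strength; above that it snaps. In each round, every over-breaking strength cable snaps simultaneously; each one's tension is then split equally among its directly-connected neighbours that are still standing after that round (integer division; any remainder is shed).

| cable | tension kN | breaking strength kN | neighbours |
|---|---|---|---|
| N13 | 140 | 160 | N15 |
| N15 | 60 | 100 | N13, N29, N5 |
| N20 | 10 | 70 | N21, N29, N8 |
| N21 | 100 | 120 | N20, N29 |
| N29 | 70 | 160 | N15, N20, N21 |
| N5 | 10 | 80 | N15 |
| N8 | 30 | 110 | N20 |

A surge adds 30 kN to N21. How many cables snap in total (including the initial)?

6

Round 1 — N21 at 130 > 120. N21 snaps.
  N21 sheds 130 kN to N20, N29: 65 each.
    N20: 10+65 = 75 > 70
    N29: 70+65 = 135 ≤ 160
Round 2 — N20 snaps.
  N20 sheds 75 kN to N29, N8: 37 each (1 lost).
    N29: 135+37 = 172 > 160
    N8: 30+37 = 67 ≤ 110
Round 3 — N29 snaps.
  N29 sheds 172 kN to N15: 172 each.
    N15: 60+172 = 232 > 100
Round 4 — N15 snaps.
  N15 sheds 232 kN to N13, N5: 116 each.
    N13: 140+116 = 256 > 160
    N5: 10+116 = 126 > 80
Round 5 — N13, N5 snap.
  N13 sheds 256 kN: no online neighbours, lost.
  N5 sheds 126 kN: no online neighbours, lost.
No further breaks.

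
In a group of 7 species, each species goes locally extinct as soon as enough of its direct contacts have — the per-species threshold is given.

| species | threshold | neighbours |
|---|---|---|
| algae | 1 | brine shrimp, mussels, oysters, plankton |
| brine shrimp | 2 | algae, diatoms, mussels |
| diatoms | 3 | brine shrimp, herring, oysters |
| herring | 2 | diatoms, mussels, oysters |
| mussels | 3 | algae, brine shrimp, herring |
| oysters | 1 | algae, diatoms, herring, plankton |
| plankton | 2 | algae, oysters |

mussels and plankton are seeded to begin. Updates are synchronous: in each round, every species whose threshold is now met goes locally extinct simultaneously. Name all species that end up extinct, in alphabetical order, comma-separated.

algae, brine shrimp, diatoms, herring, mussels, oysters, plankton

Round 1 — mussels, plankton go locally extinct (initial).
Round 2 — checking thresholds:
  algae: 2 of 4 neighbours ≥ 1, goes locally extinct.
  brine shrimp: 1 of 3 neighbours < 2, holds.
  herring: 1 of 3 neighbours < 2, holds.
  oysters: 1 of 4 neighbours ≥ 1, goes locally extinct.
Round 3 — checking thresholds:
  brine shrimp: 2 of 3 neighbours ≥ 2, goes locally extinct.
  diatoms: 1 of 3 neighbours < 3, holds.
  herring: 2 of 3 neighbours ≥ 2, goes locally extinct.
Round 4 — checking thresholds:
  diatoms: 3 of 3 neighbours ≥ 3, goes locally extinct.
Round 5 — no new extinctions; cascade stops.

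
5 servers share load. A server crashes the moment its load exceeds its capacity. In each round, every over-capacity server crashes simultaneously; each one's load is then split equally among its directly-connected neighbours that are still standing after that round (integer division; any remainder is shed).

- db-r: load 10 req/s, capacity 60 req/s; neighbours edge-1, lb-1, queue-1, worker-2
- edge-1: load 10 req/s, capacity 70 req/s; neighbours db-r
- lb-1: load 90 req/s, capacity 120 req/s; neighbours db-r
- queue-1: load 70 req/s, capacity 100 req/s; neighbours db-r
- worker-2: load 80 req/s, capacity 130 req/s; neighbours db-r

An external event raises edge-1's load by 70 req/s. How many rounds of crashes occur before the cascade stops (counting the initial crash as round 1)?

2

Round 1 — edge-1 at 80 > 70. edge-1 crashes.
  edge-1 sheds 80 req/s to db-r: 80 each.
    db-r: 10+80 = 90 > 60
Round 2 — db-r crashes.
  db-r sheds 90 req/s to lb-1, queue-1, worker-2: 30 each.
    lb-1: 90+30 = 120 ≤ 120
    queue-1: 70+30 = 100 ≤ 100
    worker-2: 80+30 = 110 ≤ 130
No further crashes.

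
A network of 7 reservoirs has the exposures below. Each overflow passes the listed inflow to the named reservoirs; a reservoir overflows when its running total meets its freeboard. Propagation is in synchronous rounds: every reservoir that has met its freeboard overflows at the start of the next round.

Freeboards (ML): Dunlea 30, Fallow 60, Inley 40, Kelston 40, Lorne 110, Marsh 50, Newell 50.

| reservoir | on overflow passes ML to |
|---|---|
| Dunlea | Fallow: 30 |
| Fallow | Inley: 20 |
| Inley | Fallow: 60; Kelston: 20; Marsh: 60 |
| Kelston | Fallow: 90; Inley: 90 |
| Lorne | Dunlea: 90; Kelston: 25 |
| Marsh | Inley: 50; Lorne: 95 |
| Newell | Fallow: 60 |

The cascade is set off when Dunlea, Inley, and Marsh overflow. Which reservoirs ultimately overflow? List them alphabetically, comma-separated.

Round 1 — Dunlea, Inley, Marsh overflow (initial).
  Fallow: +30+60 → 90 ≥ 60
  Kelston: +20 → 20 < 40
  Lorne: +95 → 95 < 110
Round 2 — Fallow overflows.
No further overflows.

Dunlea, Fallow, Inley, Marsh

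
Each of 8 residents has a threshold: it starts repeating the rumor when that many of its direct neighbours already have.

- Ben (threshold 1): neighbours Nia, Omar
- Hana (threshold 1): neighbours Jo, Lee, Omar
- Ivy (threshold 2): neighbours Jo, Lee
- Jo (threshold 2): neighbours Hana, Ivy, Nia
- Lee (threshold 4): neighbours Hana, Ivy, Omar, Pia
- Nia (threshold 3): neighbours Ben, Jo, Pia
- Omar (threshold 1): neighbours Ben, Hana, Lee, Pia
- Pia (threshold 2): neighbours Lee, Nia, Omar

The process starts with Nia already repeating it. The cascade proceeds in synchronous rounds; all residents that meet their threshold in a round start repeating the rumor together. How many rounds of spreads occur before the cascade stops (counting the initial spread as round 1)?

Round 1 — Nia starts repeating the rumor (initial).
Round 2 — checking thresholds:
  Ben: 1 of 2 neighbours ≥ 1, starts repeating the rumor.
  Jo: 1 of 3 neighbours < 2, not yet.
  Pia: 1 of 3 neighbours < 2, not yet.
Round 3 — checking thresholds:
  Jo: 1 of 3 neighbours < 2, not yet.
  Omar: 1 of 4 neighbours ≥ 1, starts repeating the rumor.
  Pia: 1 of 3 neighbours < 2, not yet.
Round 4 — checking thresholds:
  Hana: 1 of 3 neighbours ≥ 1, starts repeating the rumor.
  Jo: 1 of 3 neighbours < 2, not yet.
  Lee: 1 of 4 neighbours < 4, not yet.
  Pia: 2 of 3 neighbours ≥ 2, starts repeating the rumor.
Round 5 — checking thresholds:
  Jo: 2 of 3 neighbours ≥ 2, starts repeating the rumor.
  Lee: 3 of 4 neighbours < 4, not yet.
Round 6 — no new spreads; cascade stops.

5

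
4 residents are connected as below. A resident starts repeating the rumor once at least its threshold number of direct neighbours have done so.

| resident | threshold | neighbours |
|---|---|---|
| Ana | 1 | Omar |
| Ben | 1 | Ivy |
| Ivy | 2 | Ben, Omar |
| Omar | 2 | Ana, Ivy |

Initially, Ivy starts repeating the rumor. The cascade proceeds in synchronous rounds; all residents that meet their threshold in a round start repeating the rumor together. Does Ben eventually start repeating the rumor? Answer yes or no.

yes

Round 1 — Ivy starts repeating the rumor (initial).
Round 2 — checking thresholds:
  Ben: 1 of 1 neighbours ≥ 1, starts repeating the rumor.
  Omar: 1 of 2 neighbours < 2, not yet.
Round 3 — no new spreads; cascade stops.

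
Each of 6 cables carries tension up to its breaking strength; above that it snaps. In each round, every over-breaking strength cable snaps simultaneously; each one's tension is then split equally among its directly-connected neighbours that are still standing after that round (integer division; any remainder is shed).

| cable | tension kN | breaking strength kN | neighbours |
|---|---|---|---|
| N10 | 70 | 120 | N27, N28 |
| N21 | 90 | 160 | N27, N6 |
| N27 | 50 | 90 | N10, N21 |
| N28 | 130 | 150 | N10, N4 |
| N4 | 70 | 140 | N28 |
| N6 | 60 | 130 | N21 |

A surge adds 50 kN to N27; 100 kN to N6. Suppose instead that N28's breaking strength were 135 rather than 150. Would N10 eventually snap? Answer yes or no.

no

With N28's breaking strength at 135:
Round 1 — N27 at 100 > 90; N6 at 160 > 130. N27, N6 snap.
  N27 sheds 100 kN to N10, N21: 50 each.
    N10: 70+50 = 120 ≤ 120
    N21: 90+50 = 140 ≤ 160
  N6 sheds 160 kN to N21: 160 each.
    N21: 140+160 = 300 > 160
Round 2 — N21 snaps.
  N21 sheds 300 kN: no online neighbours, lost.
No further breaks.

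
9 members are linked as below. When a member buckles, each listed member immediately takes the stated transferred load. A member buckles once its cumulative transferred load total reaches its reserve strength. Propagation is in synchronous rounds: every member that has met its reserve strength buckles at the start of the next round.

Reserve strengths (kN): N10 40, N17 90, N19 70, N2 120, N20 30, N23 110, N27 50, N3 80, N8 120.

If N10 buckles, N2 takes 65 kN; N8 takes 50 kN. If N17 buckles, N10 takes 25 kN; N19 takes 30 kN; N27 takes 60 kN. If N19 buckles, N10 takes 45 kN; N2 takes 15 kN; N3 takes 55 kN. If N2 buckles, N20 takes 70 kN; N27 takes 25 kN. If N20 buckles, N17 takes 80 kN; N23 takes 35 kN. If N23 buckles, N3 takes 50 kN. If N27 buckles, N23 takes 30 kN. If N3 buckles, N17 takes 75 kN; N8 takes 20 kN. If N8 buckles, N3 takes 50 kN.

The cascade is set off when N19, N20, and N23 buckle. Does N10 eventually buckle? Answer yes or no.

Round 1 — N19, N20, N23 buckle (initial).
  N10: +45 → 45 ≥ 40
  N17: +80 → 80 < 90
  N2: +15 → 15 < 120
  N3: +55+50 → 105 ≥ 80
Round 2 — N10, N3 buckle.
  N17: +75 → 155 ≥ 90
  N2: +65 → 80 < 120
  N8: +50+20 → 70 < 120
Round 3 — N17 buckles.
  N27: +60 → 60 ≥ 50
Round 4 — N27 buckles.
No further bucklings.

yes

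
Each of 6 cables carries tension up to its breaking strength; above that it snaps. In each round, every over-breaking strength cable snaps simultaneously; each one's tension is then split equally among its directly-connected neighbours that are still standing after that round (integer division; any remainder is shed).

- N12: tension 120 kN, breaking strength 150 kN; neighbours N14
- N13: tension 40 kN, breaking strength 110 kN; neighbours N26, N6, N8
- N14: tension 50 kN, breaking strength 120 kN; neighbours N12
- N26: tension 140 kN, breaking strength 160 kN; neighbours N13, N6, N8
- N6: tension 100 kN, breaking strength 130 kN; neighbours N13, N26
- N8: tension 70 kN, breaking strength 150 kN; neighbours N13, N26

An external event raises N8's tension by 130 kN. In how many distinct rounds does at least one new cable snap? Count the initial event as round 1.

3

Round 1 — N8 at 200 > 150. N8 snaps.
  N8 sheds 200 kN to N13, N26: 100 each.
    N13: 40+100 = 140 > 110
    N26: 140+100 = 240 > 160
Round 2 — N13, N26 snap.
  N13 sheds 140 kN to N6: 140 each.
    N6: 100+140 = 240 > 130
  N26 sheds 240 kN to N6: 240 each.
    N6: 240+240 = 480 > 130
Round 3 — N6 snaps.
  N6 sheds 480 kN: no online neighbours, lost.
No further breaks.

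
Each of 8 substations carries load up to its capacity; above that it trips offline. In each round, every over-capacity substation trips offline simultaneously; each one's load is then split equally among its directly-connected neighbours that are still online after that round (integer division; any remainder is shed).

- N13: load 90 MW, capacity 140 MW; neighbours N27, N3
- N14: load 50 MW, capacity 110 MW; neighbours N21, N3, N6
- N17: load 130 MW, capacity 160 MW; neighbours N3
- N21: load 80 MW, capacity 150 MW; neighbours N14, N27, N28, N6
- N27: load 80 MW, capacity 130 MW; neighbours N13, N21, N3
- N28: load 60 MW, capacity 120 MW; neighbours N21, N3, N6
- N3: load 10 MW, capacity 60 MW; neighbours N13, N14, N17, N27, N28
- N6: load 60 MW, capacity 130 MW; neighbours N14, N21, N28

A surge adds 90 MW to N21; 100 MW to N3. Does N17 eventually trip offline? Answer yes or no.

no

Round 1 — N21 at 170 > 150; N3 at 110 > 60. N21, N3 trip offline.
  N21 sheds 170 MW to N14, N27, N28, N6: 42 each (2 lost).
    N14: 50+42 = 92 ≤ 110
    N27: 80+42 = 122 ≤ 130
    N28: 60+42 = 102 ≤ 120
    N6: 60+42 = 102 ≤ 130
  N3 sheds 110 MW to N13, N14, N17, N27, N28: 22 each.
    N13: 90+22 = 112 ≤ 140
    N14: 92+22 = 114 > 110
    N17: 130+22 = 152 ≤ 160
    N27: 122+22 = 144 > 130
    N28: 102+22 = 124 > 120
Round 2 — N14, N27, N28 trip offline.
  N14 sheds 114 MW to N6: 114 each.
    N6: 102+114 = 216 > 130
  N27 sheds 144 MW to N13: 144 each.
    N13: 112+144 = 256 > 140
  N28 sheds 124 MW to N6: 124 each.
    N6: 216+124 = 340 > 130
Round 3 — N13, N6 trip offline.
  N13 sheds 256 MW: no online neighbours, lost.
  N6 sheds 340 MW: no online neighbours, lost.
No further trips.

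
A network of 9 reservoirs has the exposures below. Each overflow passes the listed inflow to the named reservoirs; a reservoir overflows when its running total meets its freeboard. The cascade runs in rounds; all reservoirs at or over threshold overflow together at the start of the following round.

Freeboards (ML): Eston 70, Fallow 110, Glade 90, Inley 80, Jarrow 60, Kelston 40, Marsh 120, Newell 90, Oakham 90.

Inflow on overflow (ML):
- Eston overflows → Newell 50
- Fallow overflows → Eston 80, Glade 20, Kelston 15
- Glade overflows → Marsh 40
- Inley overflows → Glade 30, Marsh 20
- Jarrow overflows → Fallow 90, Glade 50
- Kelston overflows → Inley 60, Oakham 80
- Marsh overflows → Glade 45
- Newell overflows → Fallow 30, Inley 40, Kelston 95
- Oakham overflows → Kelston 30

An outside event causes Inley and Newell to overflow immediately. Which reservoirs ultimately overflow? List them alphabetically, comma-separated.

Inley, Kelston, Newell

Round 1 — Inley, Newell overflow (initial).
  Fallow: +30 → 30 < 110
  Glade: +30 → 30 < 90
  Kelston: +95 → 95 ≥ 40
  Marsh: +20 → 20 < 120
Round 2 — Kelston overflows.
  Oakham: +80 → 80 < 90
No further overflows.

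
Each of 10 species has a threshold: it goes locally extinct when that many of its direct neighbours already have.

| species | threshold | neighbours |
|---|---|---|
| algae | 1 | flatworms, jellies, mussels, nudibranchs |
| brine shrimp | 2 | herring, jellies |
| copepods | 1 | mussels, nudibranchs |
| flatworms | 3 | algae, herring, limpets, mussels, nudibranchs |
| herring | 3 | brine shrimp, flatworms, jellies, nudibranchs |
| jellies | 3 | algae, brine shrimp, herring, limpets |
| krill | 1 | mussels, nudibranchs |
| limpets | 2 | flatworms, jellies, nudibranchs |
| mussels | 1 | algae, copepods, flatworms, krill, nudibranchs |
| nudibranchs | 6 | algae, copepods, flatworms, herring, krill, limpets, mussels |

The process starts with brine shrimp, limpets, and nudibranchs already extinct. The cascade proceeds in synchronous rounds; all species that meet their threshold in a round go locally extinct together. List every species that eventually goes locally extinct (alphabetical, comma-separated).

Round 1 — brine shrimp, limpets, nudibranchs go locally extinct (initial).
Round 2 — checking thresholds:
  algae: 1 of 4 neighbours ≥ 1, goes locally extinct.
  copepods: 1 of 2 neighbours ≥ 1, goes locally extinct.
  flatworms: 2 of 5 neighbours < 3, below threshold.
  herring: 2 of 4 neighbours < 3, below threshold.
  jellies: 2 of 4 neighbours < 3, below threshold.
  krill: 1 of 2 neighbours ≥ 1, goes locally extinct.
  mussels: 1 of 5 neighbours ≥ 1, goes locally extinct.
Round 3 — checking thresholds:
  flatworms: 4 of 5 neighbours ≥ 3, goes locally extinct.
  herring: 2 of 4 neighbours < 3, below threshold.
  jellies: 3 of 4 neighbours ≥ 3, goes locally extinct.
Round 4 — checking thresholds:
  herring: 4 of 4 neighbours ≥ 3, goes locally extinct.
Round 5 — no new extinctions; cascade stops.

algae, brine shrimp, copepods, flatworms, herring, jellies, krill, limpets, mussels, nudibranchs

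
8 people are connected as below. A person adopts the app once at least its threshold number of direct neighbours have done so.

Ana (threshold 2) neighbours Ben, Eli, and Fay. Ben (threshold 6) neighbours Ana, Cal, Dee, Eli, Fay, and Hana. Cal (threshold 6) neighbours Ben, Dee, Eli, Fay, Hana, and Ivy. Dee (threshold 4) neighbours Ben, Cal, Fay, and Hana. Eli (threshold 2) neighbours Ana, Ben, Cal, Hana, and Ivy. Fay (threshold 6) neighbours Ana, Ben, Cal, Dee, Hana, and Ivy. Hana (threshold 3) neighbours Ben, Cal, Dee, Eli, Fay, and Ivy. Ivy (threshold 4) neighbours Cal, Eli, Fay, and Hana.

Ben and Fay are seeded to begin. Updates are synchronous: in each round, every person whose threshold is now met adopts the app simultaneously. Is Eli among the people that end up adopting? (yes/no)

yes

Round 1 — Ben, Fay adopt the app (initial).
Round 2 — checking thresholds:
  Ana: 2 of 3 neighbours ≥ 2, adopts the app.
  Cal: 2 of 6 neighbours < 6, not yet.
  Dee: 2 of 4 neighbours < 4, not yet.
  Eli: 1 of 5 neighbours < 2, not yet.
  Hana: 2 of 6 neighbours < 3, not yet.
  Ivy: 1 of 4 neighbours < 4, not yet.
Round 3 — checking thresholds:
  Cal: 2 of 6 neighbours < 6, not yet.
  Dee: 2 of 4 neighbours < 4, not yet.
  Eli: 2 of 5 neighbours ≥ 2, adopts the app.
  Hana: 2 of 6 neighbours < 3, not yet.
  Ivy: 1 of 4 neighbours < 4, not yet.
Round 4 — checking thresholds:
  Cal: 3 of 6 neighbours < 6, not yet.
  Dee: 2 of 4 neighbours < 4, not yet.
  Hana: 3 of 6 neighbours ≥ 3, adopts the app.
  Ivy: 2 of 4 neighbours < 4, not yet.
Round 5 — no new adoptions; cascade stops.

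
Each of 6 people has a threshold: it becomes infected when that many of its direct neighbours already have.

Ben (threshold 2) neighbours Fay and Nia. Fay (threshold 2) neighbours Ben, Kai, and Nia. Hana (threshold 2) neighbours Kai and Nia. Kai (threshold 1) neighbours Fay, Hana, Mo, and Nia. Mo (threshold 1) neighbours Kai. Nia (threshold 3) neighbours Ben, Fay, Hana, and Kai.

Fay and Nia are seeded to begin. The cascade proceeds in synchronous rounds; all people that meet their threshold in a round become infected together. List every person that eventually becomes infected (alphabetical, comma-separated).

Round 1 — Fay, Nia become infected (initial).
Round 2 — checking thresholds:
  Ben: 2 of 2 neighbours ≥ 2, becomes infected.
  Hana: 1 of 2 neighbours < 2, holds.
  Kai: 2 of 4 neighbours ≥ 1, becomes infected.
Round 3 — checking thresholds:
  Hana: 2 of 2 neighbours ≥ 2, becomes infected.
  Mo: 1 of 1 neighbours ≥ 1, becomes infected.
Round 4 — no new infections; cascade stops.

Ben, Fay, Hana, Kai, Mo, Nia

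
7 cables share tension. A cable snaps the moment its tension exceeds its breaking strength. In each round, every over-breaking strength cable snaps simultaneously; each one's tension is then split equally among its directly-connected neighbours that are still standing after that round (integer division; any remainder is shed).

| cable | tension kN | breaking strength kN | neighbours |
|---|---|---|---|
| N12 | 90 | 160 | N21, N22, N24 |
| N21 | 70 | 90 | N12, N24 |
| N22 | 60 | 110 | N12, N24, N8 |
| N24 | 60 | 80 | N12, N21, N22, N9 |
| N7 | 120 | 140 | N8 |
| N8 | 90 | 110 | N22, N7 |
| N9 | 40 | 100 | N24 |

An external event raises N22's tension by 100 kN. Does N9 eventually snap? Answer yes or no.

Round 1 — N22 at 160 > 110. N22 snaps.
  N22 sheds 160 kN to N12, N24, N8: 53 each (1 lost).
    N12: 90+53 = 143 ≤ 160
    N24: 60+53 = 113 > 80
    N8: 90+53 = 143 > 110
Round 2 — N24, N8 snap.
  N24 sheds 113 kN to N12, N21, N9: 37 each (2 lost).
    N12: 143+37 = 180 > 160
    N21: 70+37 = 107 > 90
    N9: 40+37 = 77 ≤ 100
  N8 sheds 143 kN to N7: 143 each.
    N7: 120+143 = 263 > 140
Round 3 — N12, N21, N7 snap.
  N12 sheds 180 kN: no online neighbours, lost.
  N21 sheds 107 kN: no online neighbours, lost.
  N7 sheds 263 kN: no online neighbours, lost.
No further breaks.

no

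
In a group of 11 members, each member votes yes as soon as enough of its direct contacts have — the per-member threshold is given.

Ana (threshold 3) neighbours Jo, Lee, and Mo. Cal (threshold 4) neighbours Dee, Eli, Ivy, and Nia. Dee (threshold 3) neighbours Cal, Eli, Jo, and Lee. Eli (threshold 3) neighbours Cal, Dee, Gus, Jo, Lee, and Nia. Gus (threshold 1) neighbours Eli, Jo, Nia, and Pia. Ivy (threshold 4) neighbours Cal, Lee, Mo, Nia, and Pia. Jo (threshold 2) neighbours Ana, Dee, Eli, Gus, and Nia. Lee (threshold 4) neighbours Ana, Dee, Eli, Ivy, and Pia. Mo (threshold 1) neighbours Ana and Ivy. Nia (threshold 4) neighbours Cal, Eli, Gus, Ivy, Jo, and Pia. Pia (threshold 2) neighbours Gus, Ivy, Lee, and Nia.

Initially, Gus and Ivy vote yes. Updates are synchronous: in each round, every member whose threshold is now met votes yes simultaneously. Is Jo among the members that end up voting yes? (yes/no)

no

Round 1 — Gus, Ivy vote yes (initial).
Round 2 — checking thresholds:
  Cal: 1 of 4 neighbours < 4, not yet.
  Eli: 1 of 6 neighbours < 3, not yet.
  Jo: 1 of 5 neighbours < 2, not yet.
  Lee: 1 of 5 neighbours < 4, not yet.
  Mo: 1 of 2 neighbours ≥ 1, votes yes.
  Nia: 2 of 6 neighbours < 4, not yet.
  Pia: 2 of 4 neighbours ≥ 2, votes yes.
Round 3 — no new yes votes; cascade stops.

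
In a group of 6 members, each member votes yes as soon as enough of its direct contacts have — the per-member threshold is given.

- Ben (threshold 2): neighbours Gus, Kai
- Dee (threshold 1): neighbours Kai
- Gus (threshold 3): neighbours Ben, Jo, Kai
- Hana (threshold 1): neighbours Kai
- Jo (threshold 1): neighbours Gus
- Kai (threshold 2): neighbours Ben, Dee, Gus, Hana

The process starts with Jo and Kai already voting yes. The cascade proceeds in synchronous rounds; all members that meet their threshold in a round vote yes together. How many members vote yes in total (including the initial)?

4

Round 1 — Jo, Kai vote yes (initial).
Round 2 — checking thresholds:
  Ben: 1 of 2 neighbours < 2, below threshold.
  Dee: 1 of 1 neighbours ≥ 1, votes yes.
  Gus: 2 of 3 neighbours < 3, below threshold.
  Hana: 1 of 1 neighbours ≥ 1, votes yes.
Round 3 — no new yes votes; cascade stops.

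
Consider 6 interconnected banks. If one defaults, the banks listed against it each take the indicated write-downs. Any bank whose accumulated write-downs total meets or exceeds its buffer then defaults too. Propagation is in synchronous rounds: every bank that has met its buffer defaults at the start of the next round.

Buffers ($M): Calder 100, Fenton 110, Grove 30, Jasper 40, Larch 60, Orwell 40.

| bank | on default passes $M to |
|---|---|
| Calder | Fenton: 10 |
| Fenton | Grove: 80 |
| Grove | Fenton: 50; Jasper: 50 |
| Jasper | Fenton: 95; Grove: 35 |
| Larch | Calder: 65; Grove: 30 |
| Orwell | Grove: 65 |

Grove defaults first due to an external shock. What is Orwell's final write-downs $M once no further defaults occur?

Round 1 — Grove defaults (initial).
  Fenton: +50 → 50 < 110
  Jasper: +50 → 50 ≥ 40
Round 2 — Jasper defaults.
  Fenton: +95 → 145 ≥ 110
Round 3 — Fenton defaults.
No further defaults.

0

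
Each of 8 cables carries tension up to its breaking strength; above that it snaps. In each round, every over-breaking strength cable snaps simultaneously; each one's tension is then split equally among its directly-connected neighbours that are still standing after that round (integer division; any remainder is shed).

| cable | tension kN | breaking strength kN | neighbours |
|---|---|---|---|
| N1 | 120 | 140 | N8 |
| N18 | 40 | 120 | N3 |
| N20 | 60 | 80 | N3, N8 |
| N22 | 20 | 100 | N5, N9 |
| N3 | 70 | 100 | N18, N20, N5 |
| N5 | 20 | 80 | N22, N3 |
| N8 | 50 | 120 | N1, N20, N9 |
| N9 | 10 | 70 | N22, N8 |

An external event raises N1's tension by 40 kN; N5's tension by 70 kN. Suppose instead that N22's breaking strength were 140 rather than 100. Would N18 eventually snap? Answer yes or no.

With N22's breaking strength at 140:
Round 1 — N1 at 160 > 140; N5 at 90 > 80. N1, N5 snap.
  N1 sheds 160 kN to N8: 160 each.
    N8: 50+160 = 210 > 120
  N5 sheds 90 kN to N22, N3: 45 each.
    N22: 20+45 = 65 ≤ 140
    N3: 70+45 = 115 > 100
Round 2 — N3, N8 snap.
  N3 sheds 115 kN to N18, N20: 57 each (1 lost).
    N18: 40+57 = 97 ≤ 120
    N20: 60+57 = 117 > 80
  N8 sheds 210 kN to N20, N9: 105 each.
    N20: 117+105 = 222 > 80
    N9: 10+105 = 115 > 70
Round 3 — N20, N9 snap.
  N20 sheds 222 kN: no online neighbours, lost.
  N9 sheds 115 kN to N22: 115 each.
    N22: 65+115 = 180 > 140
Round 4 — N22 snaps.
  N22 sheds 180 kN: no online neighbours, lost.
No further breaks.

no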